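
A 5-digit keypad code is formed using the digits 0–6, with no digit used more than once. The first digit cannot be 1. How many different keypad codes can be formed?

2160

The first digit has 7−1 = 6 choices (anything except 1).
The remaining 4 digits are filled from the other 6 symbols without repetition: 6 × 5 × 4 × 3 = 360.
Total: 6 × 360 = 2160.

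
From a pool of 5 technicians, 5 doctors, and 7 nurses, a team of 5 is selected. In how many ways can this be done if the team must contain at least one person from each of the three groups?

Total 5-person selections from all 17: C(17,5) = 6188.
Subtract selections that omit an entire group: no technicians → C(12,5) = 792; no doctors → C(12,5) = 792; no nurses → C(10,5) = 252.
Add back selections omitting two groups (i.e. drawn from a single group): C(5,5) + C(5,5) + C(7,5) = 23.
By inclusion–exclusion: 6188 − 1836 + 23 = 4375.

4375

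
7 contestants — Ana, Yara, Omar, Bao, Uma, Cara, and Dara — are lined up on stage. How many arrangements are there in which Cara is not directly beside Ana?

Of the 7! = 5040 arrangements, those with Cara and Ana adjacent number 2 × 6! = 1440 (treat the pair as a block with 2 internal orders).
Complementary counting: 5040 − 1440 = 3600.

3600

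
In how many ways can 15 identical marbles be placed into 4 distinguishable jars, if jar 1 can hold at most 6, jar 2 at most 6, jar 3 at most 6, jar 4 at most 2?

Without the upper bounds there are C(18,3) = 816 ways to split 15 among 4 jars.
Subtract solutions that violate a single cap (substitute x_i' = x_i − (cap_i+1)): x_1 ≥ 7 gives C(11,3) = 165; x_2 ≥ 7 gives C(11,3) = 165; x_3 ≥ 7 gives C(11,3) = 165; x_4 ≥ 3 gives C(15,3) = 455. Together 950.
Add back pairs where two caps are both exceeded: 4 + 4 + 56 + 4 + 56 + 56 = 180.
By inclusion–exclusion the count is 816 − 950 + 180 = 46.

46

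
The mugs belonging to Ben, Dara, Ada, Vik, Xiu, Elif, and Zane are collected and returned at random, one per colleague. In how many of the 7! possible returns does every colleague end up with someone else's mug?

Count assignments avoiding every fixed point. For any j of the 7 colleagues fixed to their own mug, the other 7−j can be arranged in (7−j)! ways.
By inclusion–exclusion this is Σ_{j=0}^{7} (−1)^j C(7,j)·(7−j)!.
Computing: 5040 − 5040 + 2520 − 840 + 210 − 42 + 7 − 1 = 1854.

1854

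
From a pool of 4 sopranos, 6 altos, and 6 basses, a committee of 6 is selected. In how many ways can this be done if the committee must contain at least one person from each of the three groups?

Unrestricted: C(16,6) = 8008 ways to pick any 6 of the 16.
Subtract selections that omit an entire group: no sopranos → C(12,6) = 924; no altos → C(10,6) = 210; no basses → C(10,6) = 210.
Add back selections omitting two groups (i.e. drawn from a single group): C(4,6) + C(6,6) + C(6,6) = 2.
By inclusion–exclusion: 8008 − 1344 + 2 = 6666.

6666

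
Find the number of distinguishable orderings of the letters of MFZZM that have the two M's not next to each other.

18

Total arrangements of MFZZM: 5!/(2!·2!) = 30.
If the two M's are adjacent, glue them into one block, leaving 4 items to arrange: (4)!/(2!) = 12 ways.
Hence 30 − 12 = 18.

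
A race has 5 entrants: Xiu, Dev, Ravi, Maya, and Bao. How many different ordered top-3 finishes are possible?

This is an ordered selection of 3 from 5: P(5,3).
That gives 5 × 4 × 3 = 60.

60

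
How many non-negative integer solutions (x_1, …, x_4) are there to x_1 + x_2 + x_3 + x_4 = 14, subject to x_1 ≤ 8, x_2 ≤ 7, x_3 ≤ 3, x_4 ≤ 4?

109

Ignoring the caps, the number of non-negative solutions to x_1+…+x_4 = 14 is C(17,3) = 680.
Subtract solutions that violate a single cap (substitute x_i' = x_i − (cap_i+1)): x_1 ≥ 9 gives C(8,3) = 56; x_2 ≥ 8 gives C(9,3) = 84; x_3 ≥ 4 gives C(13,3) = 286; x_4 ≥ 5 gives C(12,3) = 220. Together 646.
Add back pairs where two caps are both exceeded: 0 + 4 + 1 + 10 + 4 + 56 = 75.
By inclusion–exclusion the count is 680 − 646 + 75 = 109.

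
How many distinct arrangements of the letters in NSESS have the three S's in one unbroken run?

Treat the 3 copies of S as a single block. The multiset to arrange is then {SSS, E, N}, 3 items in all.
All 3 items are distinct, so there are (3)! = 6 arrangements.

6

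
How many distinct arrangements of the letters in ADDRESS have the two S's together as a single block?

Treat the 2 copies of S as a single block. The multiset to arrange is then {SS, A, D, D, E, R}, 6 items in all.
That gives (6)!/(2!) = 360 arrangements.

360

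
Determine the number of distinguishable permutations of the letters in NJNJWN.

NJNJWN has 6 letters with J appearing twice and N appearing 3 times.
Dividing 6! = 720 by 3!·2! = 12 for the repeated letters gives 60.

60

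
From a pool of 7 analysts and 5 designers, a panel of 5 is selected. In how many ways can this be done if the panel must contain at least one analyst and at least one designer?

770

Total 5-person selections from all 12: C(12,5) = 792.
Selections missing a whole group: no analysts → C(5,5) = 1; no designers → C(7,5) = 21.
Both groups omitted at once is impossible, so 792 − 22 = 770.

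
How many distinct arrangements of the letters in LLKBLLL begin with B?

6

Fix B in the first position and arrange the remaining 6 letters.
Those 6 letters have L appearing 5 times, giving (6)!/(5!) = 6.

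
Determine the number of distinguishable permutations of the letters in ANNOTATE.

Letter multiplicities in ANNOTATE: A×2, E×1, N×2, O×1, T×2.
So there are 8! / (2!·2!·2!) = 5040 distinguishable arrangements.

5040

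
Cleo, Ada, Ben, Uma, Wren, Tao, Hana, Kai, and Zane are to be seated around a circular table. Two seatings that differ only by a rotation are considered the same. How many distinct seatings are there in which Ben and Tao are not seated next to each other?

Without the restriction there are (8)! = 40320 seatings.
Those with Ben next to Tao: fuse the pair into one unit and seat 8 units around a circle — 2·(7)! = 10080.
Subtracting, 40320 − 10080 = 30240.

30240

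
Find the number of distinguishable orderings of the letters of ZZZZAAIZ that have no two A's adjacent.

There are 8!/(5!·2!) = 168 arrangements of ZZZZAAIZ in total.
If the two A's are adjacent, glue them into one block, leaving 7 items to arrange: (7)!/(5!) = 42 ways.
Hence 168 − 42 = 126.

126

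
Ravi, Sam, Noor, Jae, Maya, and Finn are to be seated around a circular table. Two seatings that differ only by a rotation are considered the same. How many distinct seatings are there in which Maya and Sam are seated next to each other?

Glue Maya and Sam into a block (2 internal orders). Seating 5 units around a circle gives (4)! arrangements.
So 2 × (4)! = 2 × 24 = 48.

48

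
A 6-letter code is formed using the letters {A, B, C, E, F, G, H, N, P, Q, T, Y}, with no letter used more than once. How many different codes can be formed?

With no repetition, fill the 6 letters in order: 12 choices, then 11, down to 7.
That product is 12 × 11 × 10 × 9 × 8 × 7 = 665280.

665280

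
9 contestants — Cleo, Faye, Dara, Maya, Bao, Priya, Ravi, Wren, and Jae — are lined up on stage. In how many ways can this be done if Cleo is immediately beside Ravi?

Treat {Cleo, Ravi} as a single unit. There are 8 units to order, and the pair itself can be ordered 2 ways.
So the count is 2·(8)! = 80640.

80640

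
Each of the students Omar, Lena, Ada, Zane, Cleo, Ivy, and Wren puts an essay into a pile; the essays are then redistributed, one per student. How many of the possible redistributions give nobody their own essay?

Let Aᵢ be the assignments in which student i gets their own essay. We want the size of the complement of A₁∪…∪A_7.
By inclusion–exclusion this is Σ_{j=0}^{7} (−1)^j C(7,j)·(7−j)!.
Computing: 5040 − 5040 + 2520 − 840 + 210 − 42 + 7 − 1 = 1854.

1854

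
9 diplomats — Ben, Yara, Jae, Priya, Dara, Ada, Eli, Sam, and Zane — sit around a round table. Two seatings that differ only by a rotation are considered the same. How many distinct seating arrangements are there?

40320

Seat Ben anywhere (absorbing the rotational symmetry), then permute the other 8: (8)! = 40320.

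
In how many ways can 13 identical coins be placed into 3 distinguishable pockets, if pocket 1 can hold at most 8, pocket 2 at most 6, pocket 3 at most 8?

Without the upper bounds there are C(15,2) = 105 ways to split 13 among 3 pockets.
Subtract solutions that violate a single cap (substitute x_i' = x_i − (cap_i+1)): x_1 ≥ 9 gives C(6,2) = 15; x_2 ≥ 7 gives C(8,2) = 28; x_3 ≥ 9 gives C(6,2) = 15. Together 58.
No two caps can be exceeded simultaneously, so the pair terms are all 0.
By inclusion–exclusion the count is 105 − 58 + 0 = 47.

47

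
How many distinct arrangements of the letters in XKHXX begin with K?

4

Fix K in the first position and arrange the remaining 4 letters.
Those 4 letters have X appearing 3 times, giving (4)!/(3!) = 4.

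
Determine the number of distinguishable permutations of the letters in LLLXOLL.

42

The 7 letters of LLLXOLL have repeats: L appearing 5 times.
So there are 7! / (5!) = 42 distinguishable arrangements.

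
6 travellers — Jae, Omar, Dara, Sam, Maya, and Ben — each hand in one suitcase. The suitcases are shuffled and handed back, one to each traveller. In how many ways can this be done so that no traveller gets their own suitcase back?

This is the derangement count D_6: permutations of 6 items with no fixed point.
By inclusion–exclusion this is Σ_{j=0}^{6} (−1)^j C(6,j)·(6−j)!.
Computing: 720 − 720 + 360 − 120 + 30 − 6 + 1 = 265.

265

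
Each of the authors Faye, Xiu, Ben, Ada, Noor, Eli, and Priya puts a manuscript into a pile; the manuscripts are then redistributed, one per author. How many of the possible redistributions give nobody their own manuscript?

1854

Count assignments avoiding every fixed point. For any j of the 7 authors fixed to their own manuscript, the other 7−j can be arranged in (7−j)! ways.
By inclusion–exclusion this is Σ_{j=0}^{7} (−1)^j C(7,j)·(7−j)!.
Computing: 5040 − 5040 + 2520 − 840 + 210 − 42 + 7 − 1 = 1854.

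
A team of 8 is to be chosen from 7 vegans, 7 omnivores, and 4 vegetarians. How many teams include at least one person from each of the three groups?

Total 8-person selections from all 18: C(18,8) = 43758.
Subtract selections that omit an entire group: no vegans → C(11,8) = 165; no omnivores → C(11,8) = 165; no vegetarians → C(14,8) = 3003.
Add back selections omitting two groups (i.e. drawn from a single group): C(7,8) + C(7,8) + C(4,8) = 0.
By inclusion–exclusion: 43758 − 3333 + 0 = 40425.

40425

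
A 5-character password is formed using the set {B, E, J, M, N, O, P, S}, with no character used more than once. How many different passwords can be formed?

This is a permutation of 5 out of 8: P(8,5) = 8!/3!.
That product is 8 × 7 × 6 × 5 × 4 = 6720.

6720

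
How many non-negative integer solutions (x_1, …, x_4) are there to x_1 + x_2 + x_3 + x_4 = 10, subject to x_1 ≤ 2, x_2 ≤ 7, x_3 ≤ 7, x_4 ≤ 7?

136

Ignoring the caps, the number of non-negative solutions to x_1+…+x_4 = 10 is C(13,3) = 286.
Subtract solutions that violate a single cap (substitute x_i' = x_i − (cap_i+1)): x_1 ≥ 3 gives C(10,3) = 120; x_2 ≥ 8 gives C(5,3) = 10; x_3 ≥ 8 gives C(5,3) = 10; x_4 ≥ 8 gives C(5,3) = 10. Together 150.
No two caps can be exceeded simultaneously, so the pair terms are all 0.
By inclusion–exclusion the count is 286 − 150 + 0 = 136.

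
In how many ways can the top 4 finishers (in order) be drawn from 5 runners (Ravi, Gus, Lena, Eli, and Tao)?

There are 5 choices for 1st place, 4 for 2nd, and so on down to 2 for position 4.
That gives 5 × 4 × 3 × 2 = 120.

120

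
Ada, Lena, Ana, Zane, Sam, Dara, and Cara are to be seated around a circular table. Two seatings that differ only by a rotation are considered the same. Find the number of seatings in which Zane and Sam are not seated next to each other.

All circular seatings of 7 people number (6)! = 720.
Seatings with Zane beside Sam: treat them as a block with 2 internal orders, giving 2 × (5)! = 240.
Subtracting, 720 − 240 = 480.

480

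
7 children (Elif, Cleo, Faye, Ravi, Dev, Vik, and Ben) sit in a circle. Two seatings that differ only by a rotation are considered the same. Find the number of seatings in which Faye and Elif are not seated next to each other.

Without the restriction there are (6)! = 720 seatings.
Seatings with Faye beside Elif: treat them as a block with 2 internal orders, giving 2 × (5)! = 240.
Subtracting, 720 − 240 = 480.

480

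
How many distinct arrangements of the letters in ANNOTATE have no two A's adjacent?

There are 8!/(2!·2!·2!) = 5040 arrangements of ANNOTATE in total.
Arrangements with the A's together: treat AA as one letter, giving (7)!/(2!·2!) = 1260.
Hence 5040 − 1260 = 3780.

3780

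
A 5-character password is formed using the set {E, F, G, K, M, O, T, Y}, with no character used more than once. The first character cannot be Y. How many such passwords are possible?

The first character has 8−1 = 7 choices (anything except Y).
The remaining 4 characters are filled from the other 7 symbols without repetition: 7 × 6 × 5 × 4 = 840.
Total: 7 × 840 = 5880.

5880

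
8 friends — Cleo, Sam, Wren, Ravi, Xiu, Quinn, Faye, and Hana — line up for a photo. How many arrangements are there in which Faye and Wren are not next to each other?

There are 8! = 40320 arrangements in all. If Faye and Wren are adjacent, merging them into one block gives 2·(7)! = 10080 arrangements.
Complementary counting: 40320 − 10080 = 30240.

30240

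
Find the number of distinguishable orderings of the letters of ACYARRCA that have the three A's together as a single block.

180

Treat the 3 copies of A as a single block. The multiset to arrange is then {AAA, C, C, R, R, Y}, 6 items in all.
That gives (6)!/(2!·2!) = 180 arrangements.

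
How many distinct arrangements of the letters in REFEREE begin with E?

Fix E in the first position and arrange the remaining 6 letters.
Those 6 letters have E appearing 3 times and R appearing twice, giving (6)!/(3!·2!) = 60.

60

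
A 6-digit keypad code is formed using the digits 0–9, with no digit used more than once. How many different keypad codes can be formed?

151200

With no repetition, fill the 6 digits in order: 10 choices, then 9, down to 5.
10 × 9 × 8 × 7 × 6 × 5 = 151200.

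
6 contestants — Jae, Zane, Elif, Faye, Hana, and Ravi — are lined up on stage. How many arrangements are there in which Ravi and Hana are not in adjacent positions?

480

There are 6! = 720 arrangements in all. If Ravi and Hana are adjacent, merging them into one block gives 2·(5)! = 240 arrangements.
Complementary counting: 720 − 240 = 480.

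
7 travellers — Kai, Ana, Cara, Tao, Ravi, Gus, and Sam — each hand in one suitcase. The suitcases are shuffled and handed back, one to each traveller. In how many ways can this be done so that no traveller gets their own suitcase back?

This is the derangement count D_7: permutations of 7 items with no fixed point.
By inclusion–exclusion this is Σ_{j=0}^{7} (−1)^j C(7,j)·(7−j)!.
Computing: 5040 − 5040 + 2520 − 840 + 210 − 42 + 7 − 1 = 1854.

1854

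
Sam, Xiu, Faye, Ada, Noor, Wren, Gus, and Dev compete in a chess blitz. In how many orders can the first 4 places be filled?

There are 8 choices for 1st place, 7 for 2nd, and so on down to 5 for position 4.
That gives 8 × 7 × 6 × 5 = 1680.

1680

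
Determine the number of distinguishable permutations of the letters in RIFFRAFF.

840

The 8 letters of RIFFRAFF have repeats: F appearing 4 times and R appearing twice.
So there are 8! / (4!·2!) = 840 distinguishable arrangements.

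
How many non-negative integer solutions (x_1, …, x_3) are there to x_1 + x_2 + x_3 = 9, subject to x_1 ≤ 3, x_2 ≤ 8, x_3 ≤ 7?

Ignoring the caps, the number of non-negative solutions to x_1+…+x_3 = 9 is C(11,2) = 55.
Subtract solutions that violate a single cap (substitute x_i' = x_i − (cap_i+1)): x_1 ≥ 4 gives C(7,2) = 21; x_2 ≥ 9 gives C(2,2) = 1; x_3 ≥ 8 gives C(3,2) = 3. Together 25.
No two caps can be exceeded simultaneously, so the pair terms are all 0.
By inclusion–exclusion the count is 55 − 25 + 0 = 30.

30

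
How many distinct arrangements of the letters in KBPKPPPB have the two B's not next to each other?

315

Total arrangements of KBPKPPPB: 8!/(4!·2!·2!) = 420.
If the two B's are adjacent, glue them into one block, leaving 7 items to arrange: (7)!/(4!·2!) = 105 ways.
Hence 420 − 105 = 315.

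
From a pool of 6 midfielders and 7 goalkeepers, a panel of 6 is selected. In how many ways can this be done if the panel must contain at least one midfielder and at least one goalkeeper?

1708

Total 6-person selections from all 13: C(13,6) = 1716.
Subtract selections that omit an entire group: no midfielders → C(7,6) = 7; no goalkeepers → C(6,6) = 1.
Both groups omitted at once is impossible, so 1716 − 8 = 1708.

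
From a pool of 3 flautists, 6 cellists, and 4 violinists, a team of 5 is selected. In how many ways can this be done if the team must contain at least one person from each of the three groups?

With no constraint there are C(13,5) = 1287 possible selections.
Selections missing a whole group: no flautists → C(10,5) = 252; no cellists → C(7,5) = 21; no violinists → C(9,5) = 126.
Add back selections omitting two groups (i.e. drawn from a single group): C(3,5) + C(6,5) + C(4,5) = 6.
By inclusion–exclusion: 1287 − 399 + 6 = 894.

894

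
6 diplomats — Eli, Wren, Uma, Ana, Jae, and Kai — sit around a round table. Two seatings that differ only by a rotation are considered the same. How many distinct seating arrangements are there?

Around a circle, 6 distinct people have 6!/6 = (5)! = 120 rotationally distinct seatings.

120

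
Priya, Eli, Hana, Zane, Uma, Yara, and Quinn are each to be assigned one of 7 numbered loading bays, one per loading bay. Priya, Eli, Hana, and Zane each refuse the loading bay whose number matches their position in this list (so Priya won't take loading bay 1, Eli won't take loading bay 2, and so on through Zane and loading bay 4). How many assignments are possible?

Let Aᵢ (for 1 ≤ i ≤ 4) be the placements that put person i in their forbidden loading bay. Any j of these fix j positions, leaving (7−j)! ways to fill the rest, and there are C(4,j) ways to pick which j.
By inclusion–exclusion, the number of valid placements is Σ_{j=0}^{4} (−1)^j C(4,j)·(7−j)!.
Computing: 5040 − 2880 + 720 − 96 + 6 = 2790.

2790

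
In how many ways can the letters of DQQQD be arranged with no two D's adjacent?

Total arrangements of DQQQD: 5!/(3!·2!) = 10.
Arrangements with the D's together: treat DD as one letter, giving (4)!/(3!) = 4.
Hence 10 − 4 = 6.

6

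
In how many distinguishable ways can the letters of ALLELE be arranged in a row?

The 6 letters of ALLELE have repeats: E appearing twice and L appearing 3 times.
The number of distinct arrangements is 6!/(3!·2!) = 720/12 = 60.

60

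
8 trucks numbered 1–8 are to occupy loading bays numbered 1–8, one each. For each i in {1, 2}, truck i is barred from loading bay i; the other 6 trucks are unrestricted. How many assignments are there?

Let Aᵢ (for i ∈ {1, 2}) be the placements that put truck i in its forbidden loading bay. Any j of these fix j positions, leaving (8−j)! ways to fill the rest, and there are C(2,j) ways to pick which j.
By inclusion–exclusion, the number of valid placements is Σ_{j=0}^{2} (−1)^j C(2,j)·(8−j)!.
Computing: 40320 − 10080 + 720 = 30960.

30960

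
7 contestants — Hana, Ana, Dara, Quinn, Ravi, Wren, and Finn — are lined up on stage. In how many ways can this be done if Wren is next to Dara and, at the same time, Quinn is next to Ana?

Treat {Wren,Dara} as one block (2 orders) and {Quinn,Ana} as another (2 orders).
That leaves 5 units to arrange: 2 × 2 × 5! = 4 × 120 = 480.

480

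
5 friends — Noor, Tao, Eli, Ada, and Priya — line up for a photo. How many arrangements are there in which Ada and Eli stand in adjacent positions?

48

Treat {Ada, Eli} as a single unit. There are 4 units to order, and the pair itself can be ordered 2 ways.
So the count is 2·(4)! = 48.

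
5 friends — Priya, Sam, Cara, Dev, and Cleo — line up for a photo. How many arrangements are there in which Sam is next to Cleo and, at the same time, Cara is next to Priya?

Treat {Sam,Cleo} as one block (2 orders) and {Cara,Priya} as another (2 orders).
That leaves 3 units to arrange: 2 × 2 × 3! = 4 × 6 = 24.

24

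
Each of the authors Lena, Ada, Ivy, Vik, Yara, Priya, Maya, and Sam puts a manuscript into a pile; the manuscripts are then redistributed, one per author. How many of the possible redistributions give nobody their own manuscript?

14833

Count assignments avoiding every fixed point. For any j of the 8 authors fixed to their own manuscript, the other 8−j can be arranged in (8−j)! ways.
By inclusion–exclusion this is Σ_{j=0}^{8} (−1)^j C(8,j)·(8−j)!.
Computing: 40320 − 40320 + 20160 − 6720 + 1680 − 336 + 56 − 8 + 1 = 14833.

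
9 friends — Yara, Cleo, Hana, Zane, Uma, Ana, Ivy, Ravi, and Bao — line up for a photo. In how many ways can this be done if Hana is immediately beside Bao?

Treat {Hana, Bao} as a single unit. There are 8 units to order, and the pair itself can be ordered 2 ways.
So the count is 2·(8)! = 80640.

80640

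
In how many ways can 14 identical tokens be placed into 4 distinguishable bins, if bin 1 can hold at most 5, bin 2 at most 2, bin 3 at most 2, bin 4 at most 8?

18

Without the upper bounds there are C(17,3) = 680 ways to split 14 among 4 bins.
Subtract solutions that violate a single cap (substitute x_i' = x_i − (cap_i+1)): x_1 ≥ 6 gives C(11,3) = 165; x_2 ≥ 3 gives C(14,3) = 364; x_3 ≥ 3 gives C(14,3) = 364; x_4 ≥ 9 gives C(8,3) = 56. Together 949.
Add back pairs where two caps are both exceeded: 56 + 56 + 0 + 165 + 10 + 10 = 297.
Subtract triples: 10 + 0 + 0 + 0 = 10.
By inclusion–exclusion the count is 680 − 949 + 297 − 10 = 18.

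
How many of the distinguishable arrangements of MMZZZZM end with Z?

Fix Z in the last position and arrange the remaining 6 letters.
Those 6 letters have M appearing 3 times and Z appearing 3 times, giving (6)!/(3!·3!) = 20.

20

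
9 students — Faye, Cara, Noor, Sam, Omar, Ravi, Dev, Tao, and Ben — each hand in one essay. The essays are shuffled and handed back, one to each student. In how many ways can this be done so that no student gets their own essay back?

This is the derangement count D_9: permutations of 9 items with no fixed point.
By inclusion–exclusion this is Σ_{j=0}^{9} (−1)^j C(9,j)·(9−j)!.
Computing: 362880 − 362880 + 181440 − 60480 + 15120 − 3024 + 504 − 72 + 9 − 1 = 133496.

133496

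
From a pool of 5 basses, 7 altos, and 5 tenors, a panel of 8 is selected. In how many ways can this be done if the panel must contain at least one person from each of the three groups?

23275

With no constraint there are C(17,8) = 24310 possible selections.
Selections missing a whole group: no basses → C(12,8) = 495; no altos → C(10,8) = 45; no tenors → C(12,8) = 495.
Add back selections omitting two groups (i.e. drawn from a single group): C(5,8) + C(7,8) + C(5,8) = 0.
By inclusion–exclusion: 24310 − 1035 + 0 = 23275.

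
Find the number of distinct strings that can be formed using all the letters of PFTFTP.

Letter multiplicities in PFTFTP: F×2, P×2, T×2.
Dividing 6! = 720 by 2!·2!·2! = 8 for the repeated letters gives 90.

90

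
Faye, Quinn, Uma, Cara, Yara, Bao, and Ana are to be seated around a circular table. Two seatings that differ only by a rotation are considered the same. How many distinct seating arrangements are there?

Fix one person's seat to break rotational symmetry; the remaining 6 people can be arranged in (6)! = 720 ways.

720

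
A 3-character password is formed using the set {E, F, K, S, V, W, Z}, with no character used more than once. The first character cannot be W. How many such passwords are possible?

The first character has 7−1 = 6 choices (anything except W).
The remaining 2 characters are filled from the other 6 symbols without repetition: 6 × 5 = 30.
Total: 6 × 30 = 180.

180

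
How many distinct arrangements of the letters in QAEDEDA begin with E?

180

With the first slot taken by E, it remains to arrange the other 6 letters (QADEDA).
Those 6 letters have A appearing twice and D appearing twice, giving (6)!/(2!·2!) = 180.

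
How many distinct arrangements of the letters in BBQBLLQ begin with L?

60

Fix L in the first position and arrange the remaining 6 letters.
Those 6 letters have B appearing 3 times and Q appearing twice, giving (6)!/(3!·2!) = 60.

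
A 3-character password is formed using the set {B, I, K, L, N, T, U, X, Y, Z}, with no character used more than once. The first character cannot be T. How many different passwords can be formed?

The first character has 10−1 = 9 choices (anything except T).
The remaining 2 characters are filled from the other 9 symbols without repetition: 9 × 8 = 72.
Total: 9 × 72 = 648.

648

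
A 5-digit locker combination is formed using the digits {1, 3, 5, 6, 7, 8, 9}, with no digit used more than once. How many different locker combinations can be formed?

With no repetition, fill the 5 digits in order: 7 choices, then 6, down to 3.
7 × 6 × 5 × 4 × 3 = 2520.

2520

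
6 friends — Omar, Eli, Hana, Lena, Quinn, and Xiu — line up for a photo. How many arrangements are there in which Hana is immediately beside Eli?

Glue Hana and Eli into one block (2 internal orders), leaving 5 units to arrange in a row.
So the count is 2·(5)! = 240.

240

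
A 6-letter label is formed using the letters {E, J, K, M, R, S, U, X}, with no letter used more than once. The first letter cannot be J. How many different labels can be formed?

The first letter has 8−1 = 7 choices (anything except J).
The remaining 5 letters are filled from the other 7 symbols without repetition: 7 × 6 × 5 × 4 × 3 = 2520.
Total: 7 × 2520 = 17640.

17640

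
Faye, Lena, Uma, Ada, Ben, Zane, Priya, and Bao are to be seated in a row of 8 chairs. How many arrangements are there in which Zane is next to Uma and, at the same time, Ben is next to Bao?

Treat {Zane,Uma} as one block (2 orders) and {Ben,Bao} as another (2 orders).
That leaves 6 units to arrange: 2 × 2 × 6! = 4 × 720 = 2880.

2880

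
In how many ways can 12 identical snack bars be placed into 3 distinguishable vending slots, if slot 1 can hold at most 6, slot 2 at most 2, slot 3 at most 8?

Without the upper bounds there are C(14,2) = 91 ways to split 12 among 3 vending slots.
Subtract solutions that violate a single cap (substitute x_i' = x_i − (cap_i+1)): x_1 ≥ 7 gives C(7,2) = 21; x_2 ≥ 3 gives C(11,2) = 55; x_3 ≥ 9 gives C(5,2) = 10. Together 86.
Add back pairs where two caps are both exceeded: 6 + 0 + 1 = 7.
By inclusion–exclusion the count is 91 − 86 + 7 = 12.

12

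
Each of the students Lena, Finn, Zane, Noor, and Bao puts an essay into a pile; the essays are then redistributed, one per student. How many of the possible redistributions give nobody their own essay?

44

Let Aᵢ be the assignments in which student i gets their own essay. We want the size of the complement of A₁∪…∪A_5.
By inclusion–exclusion this is Σ_{j=0}^{5} (−1)^j C(5,j)·(5−j)!.
Computing: 120 − 120 + 60 − 20 + 5 − 1 = 44.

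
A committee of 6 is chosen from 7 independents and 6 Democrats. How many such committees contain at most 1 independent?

Split by how many independents are chosen (0 through 1).
Sum: C(7,0)·C(6,6) + C(7,1)·C(6,5) = 1 + 42 = 43.

43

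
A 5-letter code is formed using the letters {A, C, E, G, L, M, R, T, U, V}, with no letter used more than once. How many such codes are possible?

With no repetition, fill the 5 letters in order: 10 choices, then 9, down to 6.
That product is 10 × 9 × 8 × 7 × 6 = 30240.

30240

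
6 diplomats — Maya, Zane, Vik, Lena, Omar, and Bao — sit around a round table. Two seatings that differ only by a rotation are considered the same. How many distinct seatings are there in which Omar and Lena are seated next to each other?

Treat {Omar, Lena} as one unit (2 internal orders) and seat the resulting 5 units around the table: (4)! circular arrangements.
So 2 × (4)! = 2 × 24 = 48.

48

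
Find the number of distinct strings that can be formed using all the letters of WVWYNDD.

1260

The 7 letters of WVWYNDD have repeats: D appearing twice and W appearing twice.
The number of distinct arrangements is 7!/(2!·2!) = 5040/4 = 1260.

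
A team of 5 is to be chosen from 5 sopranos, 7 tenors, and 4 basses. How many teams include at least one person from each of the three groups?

Total 5-person selections from all 16: C(16,5) = 4368.
Subtract selections that omit an entire group: no sopranos → C(11,5) = 462; no tenors → C(9,5) = 126; no basses → C(12,5) = 792.
Add back selections omitting two groups (i.e. drawn from a single group): C(5,5) + C(7,5) + C(4,5) = 22.
By inclusion–exclusion: 4368 − 1380 + 22 = 3010.

3010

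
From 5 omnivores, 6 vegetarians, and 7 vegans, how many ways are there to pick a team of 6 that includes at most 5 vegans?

18557

Split by how many vegans are chosen (0 through 5).
Sum: C(7,0)·C(11,6) + C(7,1)·C(11,5) + C(7,2)·C(11,4) + C(7,3)·C(11,3) + C(7,4)·C(11,2) + C(7,5)·C(11,1) = 462 + 3234 + 6930 + 5775 + 1925 + 231 = 18557.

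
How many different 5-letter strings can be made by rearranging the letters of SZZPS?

SZZPS has 5 letters with S appearing twice and Z appearing twice.
Dividing 5! = 120 by 2!·2! = 4 for the repeated letters gives 30.

30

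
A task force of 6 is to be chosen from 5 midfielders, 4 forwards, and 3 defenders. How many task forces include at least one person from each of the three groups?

Unrestricted: C(12,6) = 924 ways to pick any 6 of the 12.
Selections missing a whole group: no midfielders → C(7,6) = 7; no forwards → C(8,6) = 28; no defenders → C(9,6) = 84.
Add back selections omitting two groups (i.e. drawn from a single group): C(5,6) + C(4,6) + C(3,6) = 0.
By inclusion–exclusion: 924 − 119 + 0 = 805.

805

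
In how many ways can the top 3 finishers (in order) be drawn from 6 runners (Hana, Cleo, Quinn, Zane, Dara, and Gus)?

120

This is an ordered selection of 3 from 6: P(6,3).
That gives 6 × 5 × 4 = 120.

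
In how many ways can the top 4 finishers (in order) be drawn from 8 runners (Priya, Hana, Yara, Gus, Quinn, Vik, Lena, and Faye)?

This is an ordered selection of 4 from 8: P(8,4).
That gives 8 × 7 × 6 × 5 = 1680.

1680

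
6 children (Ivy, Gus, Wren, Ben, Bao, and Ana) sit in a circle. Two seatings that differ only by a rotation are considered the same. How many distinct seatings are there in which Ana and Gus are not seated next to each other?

72

All circular seatings of 6 people number (5)! = 120.
Seatings with Ana beside Gus: treat them as a block with 2 internal orders, giving 2 × (4)! = 48.
Subtracting, 120 − 48 = 72.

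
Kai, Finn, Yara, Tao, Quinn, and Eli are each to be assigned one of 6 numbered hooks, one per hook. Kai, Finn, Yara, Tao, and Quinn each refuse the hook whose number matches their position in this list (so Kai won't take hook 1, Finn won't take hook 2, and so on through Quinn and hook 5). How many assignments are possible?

309

Let Aᵢ (for 1 ≤ i ≤ 5) be the placements that put person i in their forbidden hook. Any j of these fix j positions, leaving (6−j)! ways to fill the rest, and there are C(5,j) ways to pick which j.
By inclusion–exclusion, the number of valid placements is Σ_{j=0}^{5} (−1)^j C(5,j)·(6−j)!.
Computing: 720 − 600 + 240 − 60 + 10 − 1 = 309.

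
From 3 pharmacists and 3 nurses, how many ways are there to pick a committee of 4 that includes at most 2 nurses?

Split by how many nurses are chosen (0 through 2).
Sum: C(3,0)·C(3,4) + C(3,1)·C(3,3) + C(3,2)·C(3,2) = 0 + 3 + 9 = 12.

12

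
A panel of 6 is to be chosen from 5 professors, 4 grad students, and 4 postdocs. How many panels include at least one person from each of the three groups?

Unrestricted: C(13,6) = 1716 ways to pick any 6 of the 13.
Selections missing a whole group: no professors → C(8,6) = 28; no grad students → C(9,6) = 84; no postdocs → C(9,6) = 84.
Add back selections omitting two groups (i.e. drawn from a single group): C(5,6) + C(4,6) + C(4,6) = 0.
By inclusion–exclusion: 1716 − 196 + 0 = 1520.

1520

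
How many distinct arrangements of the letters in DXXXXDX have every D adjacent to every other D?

Treat the 2 copies of D as a single block. The multiset to arrange is then {DD, X, X, X, X, X}, 6 items in all.
That gives (6)!/(5!) = 6 arrangements.

6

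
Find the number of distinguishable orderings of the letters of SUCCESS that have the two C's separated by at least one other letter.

300

There are 7!/(3!·2!) = 420 arrangements of SUCCESS in total.
Arrangements with the C's together: treat CC as one letter, giving (6)!/(3!) = 120.
Subtracting, 420 − 120 = 300 arrangements keep the C's apart.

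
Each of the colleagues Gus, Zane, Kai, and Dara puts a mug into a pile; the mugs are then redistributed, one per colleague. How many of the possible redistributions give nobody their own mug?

This is the derangement count D_4: permutations of 4 items with no fixed point.
By inclusion–exclusion this is Σ_{j=0}^{4} (−1)^j C(4,j)·(4−j)!.
Computing: 24 − 24 + 12 − 4 + 1 = 9.

9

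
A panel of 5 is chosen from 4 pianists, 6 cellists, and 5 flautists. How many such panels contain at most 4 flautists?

3002

Split by how many flautists are chosen (0 through 4).
Sum: C(5,0)·C(10,5) + C(5,1)·C(10,4) + C(5,2)·C(10,3) + C(5,3)·C(10,2) + C(5,4)·C(10,1) = 252 + 1050 + 1200 + 450 + 50 = 3002.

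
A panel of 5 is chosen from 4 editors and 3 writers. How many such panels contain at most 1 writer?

Split by how many writers are chosen (0 through 1).
Sum: C(3,0)·C(4,5) + C(3,1)·C(4,4) = 0 + 3 = 3.

3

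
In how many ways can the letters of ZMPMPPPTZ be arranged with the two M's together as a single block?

Treat the 2 copies of M as a single block. The multiset to arrange is then {MM, P, P, P, P, T, Z, Z}, 8 items in all.
That gives (8)!/(4!·2!) = 840 arrangements.

840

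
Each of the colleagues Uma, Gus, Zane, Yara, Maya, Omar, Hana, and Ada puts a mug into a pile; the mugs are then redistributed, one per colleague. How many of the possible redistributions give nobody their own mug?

14833

Count assignments avoiding every fixed point. For any j of the 8 colleagues fixed to their own mug, the other 8−j can be arranged in (8−j)! ways.
By inclusion–exclusion this is Σ_{j=0}^{8} (−1)^j C(8,j)·(8−j)!.
Computing: 40320 − 40320 + 20160 − 6720 + 1680 − 336 + 56 − 8 + 1 = 14833.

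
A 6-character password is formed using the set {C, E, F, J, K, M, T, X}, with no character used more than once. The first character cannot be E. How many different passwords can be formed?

17640

The first character has 8−1 = 7 choices (anything except E).
The remaining 5 characters are filled from the other 7 symbols without repetition: 7 × 6 × 5 × 4 × 3 = 2520.
Total: 7 × 2520 = 17640.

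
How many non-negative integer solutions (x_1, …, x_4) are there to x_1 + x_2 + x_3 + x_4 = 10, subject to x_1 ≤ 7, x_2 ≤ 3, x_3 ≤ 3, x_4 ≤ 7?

108

By stars and bars, unrestricted non-negative solutions to x_1+…+x_4 = 10 number C(10+3,3) = 286.
Subtract solutions that violate a single cap (substitute x_i' = x_i − (cap_i+1)): x_1 ≥ 8 gives C(5,3) = 10; x_2 ≥ 4 gives C(9,3) = 84; x_3 ≥ 4 gives C(9,3) = 84; x_4 ≥ 8 gives C(5,3) = 10. Together 188.
Add back pairs where two caps are both exceeded: 0 + 0 + 0 + 10 + 0 + 0 = 10.
By inclusion–exclusion the count is 286 − 188 + 10 = 108.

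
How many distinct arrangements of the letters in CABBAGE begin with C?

With the first slot taken by C, it remains to arrange the other 6 letters (ABBAGE).
Those 6 letters have A appearing twice and B appearing twice, giving (6)!/(2!·2!) = 180.

180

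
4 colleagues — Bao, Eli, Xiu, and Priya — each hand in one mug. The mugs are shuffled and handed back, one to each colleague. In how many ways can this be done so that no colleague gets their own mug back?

9

This is the derangement count D_4: permutations of 4 items with no fixed point.
By inclusion–exclusion this is Σ_{j=0}^{4} (−1)^j C(4,j)·(4−j)!.
Computing: 24 − 24 + 12 − 4 + 1 = 9.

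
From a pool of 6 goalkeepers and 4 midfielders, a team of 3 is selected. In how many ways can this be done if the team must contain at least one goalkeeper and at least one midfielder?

96

Unrestricted: C(10,3) = 120 ways to pick any 3 of the 10.
Subtract selections that omit an entire group: no goalkeepers → C(4,3) = 4; no midfielders → C(6,3) = 20.
Both groups omitted at once is impossible, so 120 − 24 = 96.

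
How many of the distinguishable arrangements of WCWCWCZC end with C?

140

Fix C in the last position and arrange the remaining 7 letters.
Those 7 letters have C appearing 3 times and W appearing 3 times, giving (7)!/(3!·3!) = 140.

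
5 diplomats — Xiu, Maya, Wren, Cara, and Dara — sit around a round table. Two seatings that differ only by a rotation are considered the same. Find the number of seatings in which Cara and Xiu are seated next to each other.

12

Glue Cara and Xiu into a block (2 internal orders). Seating 4 units around a circle gives (3)! arrangements.
So 2 × (3)! = 2 × 6 = 12.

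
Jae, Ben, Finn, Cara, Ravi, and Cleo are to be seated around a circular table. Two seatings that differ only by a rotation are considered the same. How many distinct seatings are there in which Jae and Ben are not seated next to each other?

72

Without the restriction there are (5)! = 120 seatings.
Those with Jae next to Ben: fuse the pair into one unit and seat 5 units around a circle — 2·(4)! = 48.
Subtracting, 120 − 48 = 72.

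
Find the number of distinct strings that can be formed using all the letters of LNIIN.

30

LNIIN has 5 letters with I appearing twice and N appearing twice.
So there are 5! / (2!·2!) = 30 distinguishable arrangements.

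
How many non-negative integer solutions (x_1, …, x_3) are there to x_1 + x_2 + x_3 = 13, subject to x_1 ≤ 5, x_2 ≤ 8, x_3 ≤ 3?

10

Ignoring the caps, the number of non-negative solutions to x_1+…+x_3 = 13 is C(15,2) = 105.
Subtract solutions that violate a single cap (substitute x_i' = x_i − (cap_i+1)): x_1 ≥ 6 gives C(9,2) = 36; x_2 ≥ 9 gives C(6,2) = 15; x_3 ≥ 4 gives C(11,2) = 55. Together 106.
Add back pairs where two caps are both exceeded: 0 + 10 + 1 = 11.
By inclusion–exclusion the count is 105 − 106 + 11 = 10.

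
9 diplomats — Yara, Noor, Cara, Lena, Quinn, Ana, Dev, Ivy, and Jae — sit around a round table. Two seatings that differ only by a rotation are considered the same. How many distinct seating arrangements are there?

40320

Seat Yara anywhere (absorbing the rotational symmetry), then permute the other 8: (8)! = 40320.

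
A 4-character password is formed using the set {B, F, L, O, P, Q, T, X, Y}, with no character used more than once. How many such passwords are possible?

This is a permutation of 4 out of 9: P(9,4) = 9!/5!.
That product is 9 × 8 × 7 × 6 = 3024.

3024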